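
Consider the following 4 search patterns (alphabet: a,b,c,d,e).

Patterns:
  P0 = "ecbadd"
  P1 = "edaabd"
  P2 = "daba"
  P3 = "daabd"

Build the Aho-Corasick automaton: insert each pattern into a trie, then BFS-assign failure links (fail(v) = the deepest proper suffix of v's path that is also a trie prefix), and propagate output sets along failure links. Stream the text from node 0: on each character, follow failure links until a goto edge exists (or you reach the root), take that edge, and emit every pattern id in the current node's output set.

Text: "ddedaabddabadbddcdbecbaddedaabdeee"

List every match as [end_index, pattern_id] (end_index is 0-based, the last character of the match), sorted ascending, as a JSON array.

Build:
Trie (insert patterns):
  n0 'ε': d→12 e→1
  n1 'e': c→2 d→7
  n2 'ec': b→3
  n3 'ecb': a→4
  n4 'ecba': d→5
  n5 'ecbad': d→6
  n6 'ecbadd': ·  [P0 ends]
  n7 'ed': a→8
  n8 'eda': a→9
  n9 'edaa': b→10
  n10 'edaab': d→11
  n11 'edaabd': ·  [P1 ends]
  n12 'd': a→13
  n13 'da': a→16 b→14
  n14 'dab': a→15
  n15 'daba': ·  [P2 ends]
  n16 'daa': b→17
  n17 'daab': d→18
  n18 'daabd': ·  [P3 ends]

BFS fail/out derivation:
  n1('e'): parent n0 fail=0; on 'e' 0 → fail=0;  out ∅∪∅=∅
  n12('d'): parent n0 fail=0; on 'd' 0 → fail=0;  out ∅∪∅=∅
  n2('ec'): parent n1 fail=0; on 'c' 0 → fail=0;  out ∅∪∅=∅
  n7('ed'): parent n1 fail=0; on 'd' 0 → fail=12;  out ∅∪∅=∅
  n13('da'): parent n12 fail=0; on 'a' 0 → fail=0;  out ∅∪∅=∅
  n3('ecb'): parent n2 fail=0; on 'b' 0 → fail=0;  out ∅∪∅=∅
  n8('eda'): parent n7 fail=12; on 'a' 12 → fail=13;  out ∅∪∅=∅
  n14('dab'): parent n13 fail=0; on 'b' 0 → fail=0;  out ∅∪∅=∅
  n16('daa'): parent n13 fail=0; on 'a' 0 → fail=0;  out ∅∪∅=∅
  n4('ecba'): parent n3 fail=0; on 'a' 0 → fail=0;  out ∅∪∅=∅
  n9('edaa'): parent n8 fail=13; on 'a' 13 → fail=16;  out ∅∪∅=∅
  n15('daba'): parent n14 fail=0; on 'a' 0 → fail=0;  out {2}∪∅={2}
  n17('daab'): parent n16 fail=0; on 'b' 0 → fail=0;  out ∅∪∅=∅
  n5('ecbad'): parent n4 fail=0; on 'd' 0 → fail=12;  out ∅∪∅=∅
  n10('edaab'): parent n9 fail=16; on 'b' 16 → fail=17;  out ∅∪∅=∅
  n18('daabd'): parent n17 fail=0; on 'd' 0 → fail=12;  out {3}∪∅={3}
  n6('ecbadd'): parent n5 fail=12; on 'd' 12→0 → fail=12;  out {0}∪∅={0}
  n11('edaabd'): parent n10 fail=17; on 'd' 17 → fail=18;  out {1}∪{3}={1,3}

Scan:
pos 0 'd': at 12
pos 1 'd': at 12 (fail-walked)
pos 2 'e': at 1 (fail-walked)
pos 3 'd': at 7
pos 4 'a': at 8
pos 5 'a': at 9
pos 6 'b': at 10
pos 7 'd': at 11  → match P1@[2:7],P3@[3:7]
pos 8 'd': at 12 (fail-walked)
pos 9 'a': at 13
pos 10 'b': at 14
pos 11 'a': at 15  → match P2@[8:11]
pos 12 'd': at 12 (fail-walked)
pos 13 'b': at 0 (fail-walked)
pos 14 'd': at 12
pos 15 'd': at 12 (fail-walked)
pos 16 'c': at 0 (fail-walked)
pos 17 'd': at 12
pos 18 'b': at 0 (fail-walked)
pos 19 'e': at 1
pos 20 'c': at 2
pos 21 'b': at 3
pos 22 'a': at 4
pos 23 'd': at 5
pos 24 'd': at 6  → match P0@[19:24]
pos 25 'e': at 1 (fail-walked)
pos 26 'd': at 7
pos 27 'a': at 8
pos 28 'a': at 9
pos 29 'b': at 10
pos 30 'd': at 11  → match P1@[25:30],P3@[26:30]
pos 31 'e': at 1 (fail-walked)
pos 32 'e': at 1 (fail-walked)
pos 33 'e': at 1 (fail-walked)

Matches: [[7,1],[7,3],[11,2],[24,0],[30,1],[30,3]]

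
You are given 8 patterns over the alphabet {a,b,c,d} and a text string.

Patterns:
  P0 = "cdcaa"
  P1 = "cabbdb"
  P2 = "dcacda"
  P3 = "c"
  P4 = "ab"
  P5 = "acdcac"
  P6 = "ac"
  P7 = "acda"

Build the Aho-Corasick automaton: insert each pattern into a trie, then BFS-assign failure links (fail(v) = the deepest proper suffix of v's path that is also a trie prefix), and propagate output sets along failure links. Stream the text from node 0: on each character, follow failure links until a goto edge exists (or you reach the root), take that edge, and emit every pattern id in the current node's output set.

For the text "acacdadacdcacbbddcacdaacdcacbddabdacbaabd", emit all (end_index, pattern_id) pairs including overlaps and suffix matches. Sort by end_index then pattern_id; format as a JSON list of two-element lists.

Build:
Trie nodes:
  n0 'ε': a→17 c→1 d→11
  n1 'c': a→6 d→2  ←P3
  n2 'cd': c→3
  n3 'cdc': a→4
  n4 'cdca': a→5
  n5 'cdcaa': ·  ←P0
  n6 'ca': b→7
  n7 'cab': b→8
  n8 'cabb': d→9
  n9 'cabbd': b→10
  n10 'cabbdb': ·  ←P1
  n11 'd': c→12
  n12 'dc': a→13
  n13 'dca': c→14
  n14 'dcac': d→15
  n15 'dcacd': a→16
  n16 'dcacda': ·  ←P2
  n17 'a': b→18 c→19
  n18 'ab': ·  ←P4
  n19 'ac': d→20  ←P6
  n20 'acd': a→24 c→21
  n21 'acdc': a→22
  n22 'acdca': c→23
  n23 'acdcac': ·  ←P5
  n24 'acda': ·  ←P7

BFS fail/out derivation:
  fail(1) 'c': from fail(0)=0 chase 'c': 0 ⇒ 0;  out={3}∪out(0)={3}
  fail(11) 'd': from fail(0)=0 chase 'd': 0 ⇒ 0;  out=∅∪out(0)=∅
  fail(17) 'a': from fail(0)=0 chase 'a': 0 ⇒ 0;  out=∅∪out(0)=∅
  fail(2) 'cd': from fail(1)=0 chase 'd': 0 ⇒ 11;  out=∅∪out(11)=∅
  fail(6) 'ca': from fail(1)=0 chase 'a': 0 ⇒ 17;  out=∅∪out(17)=∅
  fail(12) 'dc': from fail(11)=0 chase 'c': 0 ⇒ 1;  out=∅∪out(1)={3}
  fail(18) 'ab': from fail(17)=0 chase 'b': 0 ⇒ 0;  out={4}∪out(0)={4}
  fail(19) 'ac': from fail(17)=0 chase 'c': 0 ⇒ 1;  out={6}∪out(1)={3,6}
  fail(3) 'cdc': from fail(2)=11 chase 'c': 11 ⇒ 12;  out=∅∪out(12)={3}
  fail(7) 'cab': from fail(6)=17 chase 'b': 17 ⇒ 18;  out=∅∪out(18)={4}
  fail(13) 'dca': from fail(12)=1 chase 'a': 1 ⇒ 6;  out=∅∪out(6)=∅
  fail(20) 'acd': from fail(19)=1 chase 'd': 1 ⇒ 2;  out=∅∪out(2)=∅
  fail(4) 'cdca': from fail(3)=12 chase 'a': 12 ⇒ 13;  out=∅∪out(13)=∅
  fail(8) 'cabb': from fail(7)=18 chase 'b': 18→0 ⇒ 0;  out=∅∪out(0)=∅
  fail(14) 'dcac': from fail(13)=6 chase 'c': 6→17 ⇒ 19;  out=∅∪out(19)={3,6}
  fail(21) 'acdc': from fail(20)=2 chase 'c': 2 ⇒ 3;  out=∅∪out(3)={3}
  fail(24) 'acda': from fail(20)=2 chase 'a': 2→11→0 ⇒ 17;  out={7}∪out(17)={7}
  fail(5) 'cdcaa': from fail(4)=13 chase 'a': 13→6→17→0 ⇒ 17;  out={0}∪out(17)={0}
  fail(9) 'cabbd': from fail(8)=0 chase 'd': 0 ⇒ 11;  out=∅∪out(11)=∅
  fail(15) 'dcacd': from fail(14)=19 chase 'd': 19 ⇒ 20;  out=∅∪out(20)=∅
  fail(22) 'acdca': from fail(21)=3 chase 'a': 3 ⇒ 4;  out=∅∪out(4)=∅
  fail(10) 'cabbdb': from fail(9)=11 chase 'b': 11→0 ⇒ 0;  out={1}∪out(0)={1}
  fail(16) 'dcacda': from fail(15)=20 chase 'a': 20 ⇒ 24;  out={2}∪out(24)={2,7}
  fail(23) 'acdcac': from fail(22)=4 chase 'c': 4→13 ⇒ 14;  out={5}∪out(14)={3,5,6}

Text stream:
[0] read 'a'  n0⇒n17
[1] read 'c'  n17⇒n19  → match P3@[1:1],P6@[0:1]
[2] read 'a'  n19⇒n6 (via fail)
[3] read 'c'  n6⇒n19 (via fail)  → match P3@[3:3],P6@[2:3]
[4] read 'd'  n19⇒n20
[5] read 'a'  n20⇒n24  → match P7@[2:5]
[6] read 'd'  n24⇒n11 (via fail)
[7] read 'a'  n11⇒n17 (via fail)
[8] read 'c'  n17⇒n19  → match P3@[8:8],P6@[7:8]
[9] read 'd'  n19⇒n20
[10] read 'c'  n20⇒n21  → match P3@[10:10]
[11] read 'a'  n21⇒n22
[12] read 'c'  n22⇒n23  → match P3@[12:12],P5@[7:12],P6@[11:12]
[13] read 'b'  n23⇒n0 (via fail)
[14] read 'b'  n0⇒n0
[15] read 'd'  n0⇒n11
[16] read 'd'  n11⇒n11 (via fail)
[17] read 'c'  n11⇒n12  → match P3@[17:17]
[18] read 'a'  n12⇒n13
[19] read 'c'  n13⇒n14  → match P3@[19:19],P6@[18:19]
[20] read 'd'  n14⇒n15
[21] read 'a'  n15⇒n16  → match P2@[16:21],P7@[18:21]
[22] read 'a'  n16⇒n17 (via fail)
[23] read 'c'  n17⇒n19  → match P3@[23:23],P6@[22:23]
[24] read 'd'  n19⇒n20
[25] read 'c'  n20⇒n21  → match P3@[25:25]
[26] read 'a'  n21⇒n22
[27] read 'c'  n22⇒n23  → match P3@[27:27],P5@[22:27],P6@[26:27]
[28] read 'b'  n23⇒n0 (via fail)
[29] read 'd'  n0⇒n11
[30] read 'd'  n11⇒n11 (via fail)
[31] read 'a'  n11⇒n17 (via fail)
[32] read 'b'  n17⇒n18  → match P4@[31:32]
[33] read 'd'  n18⇒n11 (via fail)
[34] read 'a'  n11⇒n17 (via fail)
[35] read 'c'  n17⇒n19  → match P3@[35:35],P6@[34:35]
[36] read 'b'  n19⇒n0 (via fail)
[37] read 'a'  n0⇒n17
[38] read 'a'  n17⇒n17 (via fail)
[39] read 'b'  n17⇒n18  → match P4@[38:39]
[40] read 'd'  n18⇒n11 (via fail)

Matches: [[1,3],[1,6],[3,3],[3,6],[5,7],[8,3],[8,6],[10,3],[12,3],[12,5],[12,6],[17,3],[19,3],[19,6],[21,2],[21,7],[23,3],[23,6],[25,3],[27,3],[27,5],[27,6],[32,4],[35,3],[35,6],[39,4]]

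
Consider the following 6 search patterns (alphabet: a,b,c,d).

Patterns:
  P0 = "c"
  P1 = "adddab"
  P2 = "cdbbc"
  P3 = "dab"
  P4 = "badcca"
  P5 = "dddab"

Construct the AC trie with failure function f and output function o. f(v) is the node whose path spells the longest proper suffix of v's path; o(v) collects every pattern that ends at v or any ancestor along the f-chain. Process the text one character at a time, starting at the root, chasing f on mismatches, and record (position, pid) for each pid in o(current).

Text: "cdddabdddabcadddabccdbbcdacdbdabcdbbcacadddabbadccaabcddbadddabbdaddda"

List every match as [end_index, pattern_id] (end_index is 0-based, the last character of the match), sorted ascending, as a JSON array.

Build:
Trie (insert patterns):
  n0 'ε': a→2 b→15 c→1 d→12
  n1 'c': d→8  ←P0
  n2 'a': d→3
  n3 'ad': d→4
  n4 'add': d→5
  n5 'addd': a→6
  n6 'addda': b→7
  n7 'adddab': ·  ←P1
  n8 'cd': b→9
  n9 'cdb': b→10
  n10 'cdbb': c→11
  n11 'cdbbc': ·  ←P2
  n12 'd': a→13 d→21
  n13 'da': b→14
  n14 'dab': ·  ←P3
  n15 'b': a→16
  n16 'ba': d→17
  n17 'bad': c→18
  n18 'badc': c→19
  n19 'badcc': a→20
  n20 'badcca': ·  ←P4
  n21 'dd': d→22
  n22 'ddd': a→23
  n23 'ddda': b→24
  n24 'dddab': ·  ←P5

Failure links (BFS by depth):
  fail(1) 'c': from fail(0)=0 chase 'c': 0 ⇒ 0;  out={0}∪out(0)={0}
  fail(2) 'a': from fail(0)=0 chase 'a': 0 ⇒ 0;  out=∅∪out(0)=∅
  fail(12) 'd': from fail(0)=0 chase 'd': 0 ⇒ 0;  out=∅∪out(0)=∅
  fail(15) 'b': from fail(0)=0 chase 'b': 0 ⇒ 0;  out=∅∪out(0)=∅
  fail(3) 'ad': from fail(2)=0 chase 'd': 0 ⇒ 12;  out=∅∪out(12)=∅
  fail(8) 'cd': from fail(1)=0 chase 'd': 0 ⇒ 12;  out=∅∪out(12)=∅
  fail(13) 'da': from fail(12)=0 chase 'a': 0 ⇒ 2;  out=∅∪out(2)=∅
  fail(16) 'ba': from fail(15)=0 chase 'a': 0 ⇒ 2;  out=∅∪out(2)=∅
  fail(21) 'dd': from fail(12)=0 chase 'd': 0 ⇒ 12;  out=∅∪out(12)=∅
  fail(4) 'add': from fail(3)=12 chase 'd': 12 ⇒ 21;  out=∅∪out(21)=∅
  fail(9) 'cdb': from fail(8)=12 chase 'b': 12→0 ⇒ 15;  out=∅∪out(15)=∅
  fail(14) 'dab': from fail(13)=2 chase 'b': 2→0 ⇒ 15;  out={3}∪out(15)={3}
  fail(17) 'bad': from fail(16)=2 chase 'd': 2 ⇒ 3;  out=∅∪out(3)=∅
  fail(22) 'ddd': from fail(21)=12 chase 'd': 12 ⇒ 21;  out=∅∪out(21)=∅
  fail(5) 'addd': from fail(4)=21 chase 'd': 21 ⇒ 22;  out=∅∪out(22)=∅
  fail(10) 'cdbb': from fail(9)=15 chase 'b': 15→0 ⇒ 15;  out=∅∪out(15)=∅
  fail(18) 'badc': from fail(17)=3 chase 'c': 3→12→0 ⇒ 1;  out=∅∪out(1)={0}
  fail(23) 'ddda': from fail(22)=21 chase 'a': 21→12 ⇒ 13;  out=∅∪out(13)=∅
  fail(6) 'addda': from fail(5)=22 chase 'a': 22 ⇒ 23;  out=∅∪out(23)=∅
  fail(11) 'cdbbc': from fail(10)=15 chase 'c': 15→0 ⇒ 1;  out={2}∪out(1)={0,2}
  fail(19) 'badcc': from fail(18)=1 chase 'c': 1→0 ⇒ 1;  out=∅∪out(1)={0}
  fail(24) 'dddab': from fail(23)=13 chase 'b': 13 ⇒ 14;  out={5}∪out(14)={3,5}
  fail(7) 'adddab': from fail(6)=23 chase 'b': 23 ⇒ 24;  out={1}∪out(24)={1,3,5}
  fail(20) 'badcca': from fail(19)=1 chase 'a': 1→0 ⇒ 2;  out={4}∪out(2)={4}

Text stream:
[0] read 'c'  n0⇒n1  emit P0@[0:0]
[1] read 'd'  n1⇒n8
[2] read 'd'  n8⇒n21 (fail-walked)
[3] read 'd'  n21⇒n22
[4] read 'a'  n22⇒n23
[5] read 'b'  n23⇒n24  emit P3@[3:5],P5@[1:5]
[6] read 'd'  n24⇒n12 (fail-walked)
[7] read 'd'  n12⇒n21
[8] read 'd'  n21⇒n22
[9] read 'a'  n22⇒n23
[10] read 'b'  n23⇒n24  emit P3@[8:10],P5@[6:10]
[11] read 'c'  n24⇒n1 (fail-walked)  emit P0@[11:11]
[12] read 'a'  n1⇒n2 (fail-walked)
[13] read 'd'  n2⇒n3
[14] read 'd'  n3⇒n4
[15] read 'd'  n4⇒n5
[16] read 'a'  n5⇒n6
[17] read 'b'  n6⇒n7  emit P1@[12:17],P3@[15:17],P5@[13:17]
[18] read 'c'  n7⇒n1 (fail-walked)  emit P0@[18:18]
[19] read 'c'  n1⇒n1 (fail-walked)  emit P0@[19:19]
[20] read 'd'  n1⇒n8
[21] read 'b'  n8⇒n9
[22] read 'b'  n9⇒n10
[23] read 'c'  n10⇒n11  emit P0@[23:23],P2@[19:23]
[24] read 'd'  n11⇒n8 (fail-walked)
[25] read 'a'  n8⇒n13 (fail-walked)
[26] read 'c'  n13⇒n1 (fail-walked)  emit P0@[26:26]
[27] read 'd'  n1⇒n8
[28] read 'b'  n8⇒n9
[29] read 'd'  n9⇒n12 (fail-walked)
[30] read 'a'  n12⇒n13
[31] read 'b'  n13⇒n14  emit P3@[29:31]
[32] read 'c'  n14⇒n1 (fail-walked)  emit P0@[32:32]
[33] read 'd'  n1⇒n8
[34] read 'b'  n8⇒n9
[35] read 'b'  n9⇒n10
[36] read 'c'  n10⇒n11  emit P0@[36:36],P2@[32:36]
[37] read 'a'  n11⇒n2 (fail-walked)
[38] read 'c'  n2⇒n1 (fail-walked)  emit P0@[38:38]
[39] read 'a'  n1⇒n2 (fail-walked)
[40] read 'd'  n2⇒n3
[41] read 'd'  n3⇒n4
[42] read 'd'  n4⇒n5
[43] read 'a'  n5⇒n6
[44] read 'b'  n6⇒n7  emit P1@[39:44],P3@[42:44],P5@[40:44]
[45] read 'b'  n7⇒n15 (fail-walked)
[46] read 'a'  n15⇒n16
[47] read 'd'  n16⇒n17
[48] read 'c'  n17⇒n18  emit P0@[48:48]
[49] read 'c'  n18⇒n19  emit P0@[49:49]
[50] read 'a'  n19⇒n20  emit P4@[45:50]
[51] read 'a'  n20⇒n2 (fail-walked)
[52] read 'b'  n2⇒n15 (fail-walked)
[53] read 'c'  n15⇒n1 (fail-walked)  emit P0@[53:53]
[54] read 'd'  n1⇒n8
[55] read 'd'  n8⇒n21 (fail-walked)
[56] read 'b'  n21⇒n15 (fail-walked)
[57] read 'a'  n15⇒n16
[58] read 'd'  n16⇒n17
[59] read 'd'  n17⇒n4 (fail-walked)
[60] read 'd'  n4⇒n5
[61] read 'a'  n5⇒n6
[62] read 'b'  n6⇒n7  emit P1@[57:62],P3@[60:62],P5@[58:62]
[63] read 'b'  n7⇒n15 (fail-walked)
[64] read 'd'  n15⇒n12 (fail-walked)
[65] read 'a'  n12⇒n13
[66] read 'd'  n13⇒n3 (fail-walked)
[67] read 'd'  n3⇒n4
[68] read 'd'  n4⇒n5
[69] read 'a'  n5⇒n6

Matches: [[0,0],[5,3],[5,5],[10,3],[10,5],[11,0],[17,1],[17,3],[17,5],[18,0],[19,0],[23,0],[23,2],[26,0],[31,3],[32,0],[36,0],[36,2],[38,0],[44,1],[44,3],[44,5],[48,0],[49,0],[50,4],[53,0],[62,1],[62,3],[62,5]]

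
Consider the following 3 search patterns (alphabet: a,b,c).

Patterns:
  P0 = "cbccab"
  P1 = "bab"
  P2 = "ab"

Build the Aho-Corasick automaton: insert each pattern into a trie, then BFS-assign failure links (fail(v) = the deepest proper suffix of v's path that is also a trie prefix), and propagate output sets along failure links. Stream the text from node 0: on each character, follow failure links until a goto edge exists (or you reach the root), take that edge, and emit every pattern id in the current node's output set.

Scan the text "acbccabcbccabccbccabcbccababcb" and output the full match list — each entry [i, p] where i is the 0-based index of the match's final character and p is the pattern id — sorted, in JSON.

Build:
Trie nodes:
  0='ε' goto a→10 b→7 c→1
  1='c' goto b→2
  2='cb' goto c→3
  3='cbc' goto c→4
  4='cbcc' goto a→5
  5='cbcca' goto b→6
  6='cbccab' goto ·  ←P0
  7='b' goto a→8
  8='ba' goto b→9
  9='bab' goto ·  ←P1
  10='a' goto b→11
  11='ab' goto ·  ←P2

BFS fail/out derivation:
  n1('c'): parent n0 fail=0; on 'c' 0 → fail=0;  out ∅∪∅=∅
  n7('b'): parent n0 fail=0; on 'b' 0 → fail=0;  out ∅∪∅=∅
  n10('a'): parent n0 fail=0; on 'a' 0 → fail=0;  out ∅∪∅=∅
  n2('cb'): parent n1 fail=0; on 'b' 0 → fail=7;  out ∅∪∅=∅
  n8('ba'): parent n7 fail=0; on 'a' 0 → fail=10;  out ∅∪∅=∅
  n11('ab'): parent n10 fail=0; on 'b' 0 → fail=7;  out {2}∪∅={2}
  n3('cbc'): parent n2 fail=7; on 'c' 7→0 → fail=1;  out ∅∪∅=∅
  n9('bab'): parent n8 fail=10; on 'b' 10 → fail=11;  out {1}∪{2}={1,2}
  n4('cbcc'): parent n3 fail=1; on 'c' 1→0 → fail=1;  out ∅∪∅=∅
  n5('cbcca'): parent n4 fail=1; on 'a' 1→0 → fail=10;  out ∅∪∅=∅
  n6('cbccab'): parent n5 fail=10; on 'b' 10 → fail=11;  out {0}∪{2}={0,2}

Run:
pos 0 'a': at 10
pos 1 'c': at 1 (via fail)
pos 2 'b': at 2
pos 3 'c': at 3
pos 4 'c': at 4
pos 5 'a': at 5
pos 6 'b': at 6  ** P0@[1:6],P2@[5:6]
pos 7 'c': at 1 (via fail)
pos 8 'b': at 2
pos 9 'c': at 3
pos 10 'c': at 4
pos 11 'a': at 5
pos 12 'b': at 6  ** P0@[7:12],P2@[11:12]
pos 13 'c': at 1 (via fail)
pos 14 'c': at 1 (via fail)
pos 15 'b': at 2
pos 16 'c': at 3
pos 17 'c': at 4
pos 18 'a': at 5
pos 19 'b': at 6  ** P0@[14:19],P2@[18:19]
pos 20 'c': at 1 (via fail)
pos 21 'b': at 2
pos 22 'c': at 3
pos 23 'c': at 4
pos 24 'a': at 5
pos 25 'b': at 6  ** P0@[20:25],P2@[24:25]
pos 26 'a': at 8 (via fail)
pos 27 'b': at 9  ** P1@[25:27],P2@[26:27]
pos 28 'c': at 1 (via fail)
pos 29 'b': at 2

All matches (sorted): [[6,0],[6,2],[12,0],[12,2],[19,0],[19,2],[25,0],[25,2],[27,1],[27,2]]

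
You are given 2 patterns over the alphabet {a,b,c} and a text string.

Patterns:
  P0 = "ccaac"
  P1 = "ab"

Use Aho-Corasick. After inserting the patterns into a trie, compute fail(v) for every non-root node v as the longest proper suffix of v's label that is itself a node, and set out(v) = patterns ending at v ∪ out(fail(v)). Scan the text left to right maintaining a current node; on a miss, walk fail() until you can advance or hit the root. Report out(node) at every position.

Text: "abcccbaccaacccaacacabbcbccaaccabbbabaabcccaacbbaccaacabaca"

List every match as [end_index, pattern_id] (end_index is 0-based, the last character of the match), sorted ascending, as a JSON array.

Build:
Trie (insert patterns):
  0='ε' goto a→6 c→1
  1='c' goto c→2
  2='cc' goto a→3
  3='cca' goto a→4
  4='ccaa' goto c→5
  5='ccaac' goto ·  ←P0
  6='a' goto b→7
  7='ab' goto ·  ←P1

BFS fail/out derivation:
  fail(1) 'c': from fail(0)=0 chase 'c': 0 ⇒ 0;  out=∅∪out(0)=∅
  fail(6) 'a': from fail(0)=0 chase 'a': 0 ⇒ 0;  out=∅∪out(0)=∅
  fail(2) 'cc': from fail(1)=0 chase 'c': 0 ⇒ 1;  out=∅∪out(1)=∅
  fail(7) 'ab': from fail(6)=0 chase 'b': 0 ⇒ 0;  out={1}∪out(0)={1}
  fail(3) 'cca': from fail(2)=1 chase 'a': 1→0 ⇒ 6;  out=∅∪out(6)=∅
  fail(4) 'ccaa': from fail(3)=6 chase 'a': 6→0 ⇒ 6;  out=∅∪out(6)=∅
  fail(5) 'ccaac': from fail(4)=6 chase 'c': 6→0 ⇒ 1;  out={0}∪out(1)={0}

Run:
pos 0 'a': at 6
pos 1 'b': at 7  → match P1@[0:1]
pos 2 'c': at 1 (fail-walked)
pos 3 'c': at 2
pos 4 'c': at 2 (fail-walked)
pos 5 'b': at 0 (fail-walked)
pos 6 'a': at 6
pos 7 'c': at 1 (fail-walked)
pos 8 'c': at 2
pos 9 'a': at 3
pos 10 'a': at 4
pos 11 'c': at 5  → match P0@[7:11]
pos 12 'c': at 2 (fail-walked)
pos 13 'c': at 2 (fail-walked)
pos 14 'a': at 3
pos 15 'a': at 4
pos 16 'c': at 5  → match P0@[12:16]
pos 17 'a': at 6 (fail-walked)
pos 18 'c': at 1 (fail-walked)
pos 19 'a': at 6 (fail-walked)
pos 20 'b': at 7  → match P1@[19:20]
pos 21 'b': at 0 (fail-walked)
pos 22 'c': at 1
pos 23 'b': at 0 (fail-walked)
pos 24 'c': at 1
pos 25 'c': at 2
pos 26 'a': at 3
pos 27 'a': at 4
pos 28 'c': at 5  → match P0@[24:28]
pos 29 'c': at 2 (fail-walked)
pos 30 'a': at 3
pos 31 'b': at 7 (fail-walked)  → match P1@[30:31]
pos 32 'b': at 0 (fail-walked)
pos 33 'b': at 0
pos 34 'a': at 6
pos 35 'b': at 7  → match P1@[34:35]
pos 36 'a': at 6 (fail-walked)
pos 37 'a': at 6 (fail-walked)
pos 38 'b': at 7  → match P1@[37:38]
pos 39 'c': at 1 (fail-walked)
pos 40 'c': at 2
pos 41 'c': at 2 (fail-walked)
pos 42 'a': at 3
pos 43 'a': at 4
pos 44 'c': at 5  → match P0@[40:44]
pos 45 'b': at 0 (fail-walked)
pos 46 'b': at 0
pos 47 'a': at 6
pos 48 'c': at 1 (fail-walked)
pos 49 'c': at 2
pos 50 'a': at 3
pos 51 'a': at 4
pos 52 'c': at 5  → match P0@[48:52]
pos 53 'a': at 6 (fail-walked)
pos 54 'b': at 7  → match P1@[53:54]
pos 55 'a': at 6 (fail-walked)
pos 56 'c': at 1 (fail-walked)
pos 57 'a': at 6 (fail-walked)

Result: [[1,1],[11,0],[16,0],[20,1],[28,0],[31,1],[35,1],[38,1],[44,0],[52,0],[54,1]]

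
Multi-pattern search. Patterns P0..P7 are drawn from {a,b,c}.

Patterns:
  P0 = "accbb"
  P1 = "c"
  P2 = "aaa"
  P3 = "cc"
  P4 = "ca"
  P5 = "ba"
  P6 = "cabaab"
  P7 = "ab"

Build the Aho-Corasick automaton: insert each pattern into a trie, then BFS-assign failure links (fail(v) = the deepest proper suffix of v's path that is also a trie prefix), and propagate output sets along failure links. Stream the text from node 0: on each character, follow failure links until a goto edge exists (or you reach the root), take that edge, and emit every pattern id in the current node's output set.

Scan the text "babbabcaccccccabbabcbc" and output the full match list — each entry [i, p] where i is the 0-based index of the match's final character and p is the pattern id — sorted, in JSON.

Construct AC machine:
Trie (insert patterns):
  n0 'ε': a→1 b→11 c→6
  n1 'a': a→7 b→17 c→2
  n2 'ac': c→3
  n3 'acc': b→4
  n4 'accb': b→5
  n5 'accbb': ·  ←P0
  n6 'c': a→10 c→9  ←P1
  n7 'aa': a→8
  n8 'aaa': ·  ←P2
  n9 'cc': ·  ←P3
  n10 'ca': b→13  ←P4
  n11 'b': a→12
  n12 'ba': ·  ←P5
  n13 'cab': a→14
  n14 'caba': a→15
  n15 'cabaa': b→16
  n16 'cabaab': ·  ←P6
  n17 'ab': ·  ←P7

Failure links (BFS by depth):
  fail(1) 'a': from fail(0)=0 chase 'a': 0 ⇒ 0;  out=∅∪out(0)=∅
  fail(6) 'c': from fail(0)=0 chase 'c': 0 ⇒ 0;  out={1}∪out(0)={1}
  fail(11) 'b': from fail(0)=0 chase 'b': 0 ⇒ 0;  out=∅∪out(0)=∅
  fail(2) 'ac': from fail(1)=0 chase 'c': 0 ⇒ 6;  out=∅∪out(6)={1}
  fail(7) 'aa': from fail(1)=0 chase 'a': 0 ⇒ 1;  out=∅∪out(1)=∅
  fail(9) 'cc': from fail(6)=0 chase 'c': 0 ⇒ 6;  out={3}∪out(6)={1,3}
  fail(10) 'ca': from fail(6)=0 chase 'a': 0 ⇒ 1;  out={4}∪out(1)={4}
  fail(12) 'ba': from fail(11)=0 chase 'a': 0 ⇒ 1;  out={5}∪out(1)={5}
  fail(17) 'ab': from fail(1)=0 chase 'b': 0 ⇒ 11;  out={7}∪out(11)={7}
  fail(3) 'acc': from fail(2)=6 chase 'c': 6 ⇒ 9;  out=∅∪out(9)={1,3}
  fail(8) 'aaa': from fail(7)=1 chase 'a': 1 ⇒ 7;  out={2}∪out(7)={2}
  fail(13) 'cab': from fail(10)=1 chase 'b': 1 ⇒ 17;  out=∅∪out(17)={7}
  fail(4) 'accb': from fail(3)=9 chase 'b': 9→6→0 ⇒ 11;  out=∅∪out(11)=∅
  fail(14) 'caba': from fail(13)=17 chase 'a': 17→11 ⇒ 12;  out=∅∪out(12)={5}
  fail(5) 'accbb': from fail(4)=11 chase 'b': 11→0 ⇒ 11;  out={0}∪out(11)={0}
  fail(15) 'cabaa': from fail(14)=12 chase 'a': 12→1 ⇒ 7;  out=∅∪out(7)=∅
  fail(16) 'cabaab': from fail(15)=7 chase 'b': 7→1 ⇒ 17;  out={6}∪out(17)={6,7}

Text stream:
[0] read 'b'  n0⇒n11
[1] read 'a'  n11⇒n12  emit P5@[0:1]
[2] read 'b'  n12⇒n17 (via fail)  emit P7@[1:2]
[3] read 'b'  n17⇒n11 (via fail)
[4] read 'a'  n11⇒n12  emit P5@[3:4]
[5] read 'b'  n12⇒n17 (via fail)  emit P7@[4:5]
[6] read 'c'  n17⇒n6 (via fail)  emit P1@[6:6]
[7] read 'a'  n6⇒n10  emit P4@[6:7]
[8] read 'c'  n10⇒n2 (via fail)  emit P1@[8:8]
[9] read 'c'  n2⇒n3  emit P1@[9:9],P3@[8:9]
[10] read 'c'  n3⇒n9 (via fail)  emit P1@[10:10],P3@[9:10]
[11] read 'c'  n9⇒n9 (via fail)  emit P1@[11:11],P3@[10:11]
[12] read 'c'  n9⇒n9 (via fail)  emit P1@[12:12],P3@[11:12]
[13] read 'c'  n9⇒n9 (via fail)  emit P1@[13:13],P3@[12:13]
[14] read 'a'  n9⇒n10 (via fail)  emit P4@[13:14]
[15] read 'b'  n10⇒n13  emit P7@[14:15]
[16] read 'b'  n13⇒n11 (via fail)
[17] read 'a'  n11⇒n12  emit P5@[16:17]
[18] read 'b'  n12⇒n17 (via fail)  emit P7@[17:18]
[19] read 'c'  n17⇒n6 (via fail)  emit P1@[19:19]
[20] read 'b'  n6⇒n11 (via fail)
[21] read 'c'  n11⇒n6 (via fail)  emit P1@[21:21]

Matches: [[1,5],[2,7],[4,5],[5,7],[6,1],[7,4],[8,1],[9,1],[9,3],[10,1],[10,3],[11,1],[11,3],[12,1],[12,3],[13,1],[13,3],[14,4],[15,7],[17,5],[18,7],[19,1],[21,1]]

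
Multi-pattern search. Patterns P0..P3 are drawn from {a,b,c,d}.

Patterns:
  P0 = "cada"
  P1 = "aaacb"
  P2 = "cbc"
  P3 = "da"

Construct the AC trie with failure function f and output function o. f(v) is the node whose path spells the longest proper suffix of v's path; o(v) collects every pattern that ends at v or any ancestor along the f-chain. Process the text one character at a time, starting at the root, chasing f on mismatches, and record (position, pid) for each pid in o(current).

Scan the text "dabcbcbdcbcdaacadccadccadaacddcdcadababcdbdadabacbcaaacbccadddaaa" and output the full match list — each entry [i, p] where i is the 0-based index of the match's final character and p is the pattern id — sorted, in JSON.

Construct AC machine:
Trie nodes:
  0='ε' goto a→5 c→1 d→12
  1='c' goto a→2 b→10
  2='ca' goto d→3
  3='cad' goto a→4
  4='cada' goto ·  [P0 ends]
  5='a' goto a→6
  6='aa' goto a→7
  7='aaa' goto c→8
  8='aaac' goto b→9
  9='aaacb' goto ·  [P1 ends]
  10='cb' goto c→11
  11='cbc' goto ·  [P2 ends]
  12='d' goto a→13
  13='da' goto ·  [P3 ends]

BFS fail/out derivation:
  n1('c'): parent n0 fail=0; on 'c' 0 → fail=0;  out ∅∪∅=∅
  n5('a'): parent n0 fail=0; on 'a' 0 → fail=0;  out ∅∪∅=∅
  n12('d'): parent n0 fail=0; on 'd' 0 → fail=0;  out ∅∪∅=∅
  n2('ca'): parent n1 fail=0; on 'a' 0 → fail=5;  out ∅∪∅=∅
  n6('aa'): parent n5 fail=0; on 'a' 0 → fail=5;  out ∅∪∅=∅
  n10('cb'): parent n1 fail=0; on 'b' 0 → fail=0;  out ∅∪∅=∅
  n13('da'): parent n12 fail=0; on 'a' 0 → fail=5;  out {3}∪∅={3}
  n3('cad'): parent n2 fail=5; on 'd' 5→0 → fail=12;  out ∅∪∅=∅
  n7('aaa'): parent n6 fail=5; on 'a' 5 → fail=6;  out ∅∪∅=∅
  n11('cbc'): parent n10 fail=0; on 'c' 0 → fail=1;  out {2}∪∅={2}
  n4('cada'): parent n3 fail=12; on 'a' 12 → fail=13;  out {0}∪{3}={0,3}
  n8('aaac'): parent n7 fail=6; on 'c' 6→5→0 → fail=1;  out ∅∪∅=∅
  n9('aaacb'): parent n8 fail=1; on 'b' 1 → fail=10;  out {1}∪∅={1}

Run:
i=0 'd': node 0→12
i=1 'a': node 12→13  ** P3@[0:1]
i=2 'b': node 13→0 (fail-walked)
i=3 'c': node 0→1
i=4 'b': node 1→10
i=5 'c': node 10→11  ** P2@[3:5]
i=6 'b': node 11→10 (fail-walked)
i=7 'd': node 10→12 (fail-walked)
i=8 'c': node 12→1 (fail-walked)
i=9 'b': node 1→10
i=10 'c': node 10→11  ** P2@[8:10]
i=11 'd': node 11→12 (fail-walked)
i=12 'a': node 12→13  ** P3@[11:12]
i=13 'a': node 13→6 (fail-walked)
i=14 'c': node 6→1 (fail-walked)
i=15 'a': node 1→2
i=16 'd': node 2→3
i=17 'c': node 3→1 (fail-walked)
i=18 'c': node 1→1 (fail-walked)
i=19 'a': node 1→2
i=20 'd': node 2→3
i=21 'c': node 3→1 (fail-walked)
i=22 'c': node 1→1 (fail-walked)
i=23 'a': node 1→2
i=24 'd': node 2→3
i=25 'a': node 3→4  ** P0@[22:25],P3@[24:25]
i=26 'a': node 4→6 (fail-walked)
i=27 'c': node 6→1 (fail-walked)
i=28 'd': node 1→12 (fail-walked)
i=29 'd': node 12→12 (fail-walked)
i=30 'c': node 12→1 (fail-walked)
i=31 'd': node 1→12 (fail-walked)
i=32 'c': node 12→1 (fail-walked)
i=33 'a': node 1→2
i=34 'd': node 2→3
i=35 'a': node 3→4  ** P0@[32:35],P3@[34:35]
i=36 'b': node 4→0 (fail-walked)
i=37 'a': node 0→5
i=38 'b': node 5→0 (fail-walked)
i=39 'c': node 0→1
i=40 'd': node 1→12 (fail-walked)
i=41 'b': node 12→0 (fail-walked)
i=42 'd': node 0→12
i=43 'a': node 12→13  ** P3@[42:43]
i=44 'd': node 13→12 (fail-walked)
i=45 'a': node 12→13  ** P3@[44:45]
i=46 'b': node 13→0 (fail-walked)
i=47 'a': node 0→5
i=48 'c': node 5→1 (fail-walked)
i=49 'b': node 1→10
i=50 'c': node 10→11  ** P2@[48:50]
i=51 'a': node 11→2 (fail-walked)
i=52 'a': node 2→6 (fail-walked)
i=53 'a': node 6→7
i=54 'c': node 7→8
i=55 'b': node 8→9  ** P1@[51:55]
i=56 'c': node 9→11 (fail-walked)  ** P2@[54:56]
i=57 'c': node 11→1 (fail-walked)
i=58 'a': node 1→2
i=59 'd': node 2→3
i=60 'd': node 3→12 (fail-walked)
i=61 'd': node 12→12 (fail-walked)
i=62 'a': node 12→13  ** P3@[61:62]
i=63 'a': node 13→6 (fail-walked)
i=64 'a': node 6→7

All matches (sorted): [[1,3],[5,2],[10,2],[12,3],[25,0],[25,3],[35,0],[35,3],[43,3],[45,3],[50,2],[55,1],[56,2],[62,3]]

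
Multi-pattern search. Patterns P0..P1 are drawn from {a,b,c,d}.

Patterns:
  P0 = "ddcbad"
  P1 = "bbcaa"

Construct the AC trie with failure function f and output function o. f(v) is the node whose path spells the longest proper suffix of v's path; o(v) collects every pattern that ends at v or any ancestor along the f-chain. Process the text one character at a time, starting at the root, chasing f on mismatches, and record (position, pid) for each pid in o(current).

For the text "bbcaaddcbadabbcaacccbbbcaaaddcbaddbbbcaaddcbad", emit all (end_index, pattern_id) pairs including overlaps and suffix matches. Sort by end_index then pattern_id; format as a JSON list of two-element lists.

Construct AC machine:
Trie nodes:
  n0 'ε': b→7 d→1
  n1 'd': d→2
  n2 'dd': c→3
  n3 'ddc': b→4
  n4 'ddcb': a→5
  n5 'ddcba': d→6
  n6 'ddcbad': ·  [P0 ends]
  n7 'b': b→8
  n8 'bb': c→9
  n9 'bbc': a→10
  n10 'bbca': a→11
  n11 'bbcaa': ·  [P1 ends]

Failure links (BFS by depth):
  fail(1) 'd': from fail(0)=0 chase 'd': 0 ⇒ 0;  out=∅∪out(0)=∅
  fail(7) 'b': from fail(0)=0 chase 'b': 0 ⇒ 0;  out=∅∪out(0)=∅
  fail(2) 'dd': from fail(1)=0 chase 'd': 0 ⇒ 1;  out=∅∪out(1)=∅
  fail(8) 'bb': from fail(7)=0 chase 'b': 0 ⇒ 7;  out=∅∪out(7)=∅
  fail(3) 'ddc': from fail(2)=1 chase 'c': 1→0 ⇒ 0;  out=∅∪out(0)=∅
  fail(9) 'bbc': from fail(8)=7 chase 'c': 7→0 ⇒ 0;  out=∅∪out(0)=∅
  fail(4) 'ddcb': from fail(3)=0 chase 'b': 0 ⇒ 7;  out=∅∪out(7)=∅
  fail(10) 'bbca': from fail(9)=0 chase 'a': 0 ⇒ 0;  out=∅∪out(0)=∅
  fail(5) 'ddcba': from fail(4)=7 chase 'a': 7→0 ⇒ 0;  out=∅∪out(0)=∅
  fail(11) 'bbcaa': from fail(10)=0 chase 'a': 0 ⇒ 0;  out={1}∪out(0)={1}
  fail(6) 'ddcbad': from fail(5)=0 chase 'd': 0 ⇒ 1;  out={0}∪out(1)={0}

Run:
pos 0 'b': at 7
pos 1 'b': at 8
pos 2 'c': at 9
pos 3 'a': at 10
pos 4 'a': at 11  → match P1@[0:4]
pos 5 'd': at 1 ·f
pos 6 'd': at 2
pos 7 'c': at 3
pos 8 'b': at 4
pos 9 'a': at 5
pos 10 'd': at 6  → match P0@[5:10]
pos 11 'a': at 0 ·f
pos 12 'b': at 7
pos 13 'b': at 8
pos 14 'c': at 9
pos 15 'a': at 10
pos 16 'a': at 11  → match P1@[12:16]
pos 17 'c': at 0 ·f
pos 18 'c': at 0
pos 19 'c': at 0
pos 20 'b': at 7
pos 21 'b': at 8
pos 22 'b': at 8 ·f
pos 23 'c': at 9
pos 24 'a': at 10
pos 25 'a': at 11  → match P1@[21:25]
pos 26 'a': at 0 ·f
pos 27 'd': at 1
pos 28 'd': at 2
pos 29 'c': at 3
pos 30 'b': at 4
pos 31 'a': at 5
pos 32 'd': at 6  → match P0@[27:32]
pos 33 'd': at 2 ·f
pos 34 'b': at 7 ·f
pos 35 'b': at 8
pos 36 'b': at 8 ·f
pos 37 'c': at 9
pos 38 'a': at 10
pos 39 'a': at 11  → match P1@[35:39]
pos 40 'd': at 1 ·f
pos 41 'd': at 2
pos 42 'c': at 3
pos 43 'b': at 4
pos 44 'a': at 5
pos 45 'd': at 6  → match P0@[40:45]

Result: [[4,1],[10,0],[16,1],[25,1],[32,0],[39,1],[45,0]]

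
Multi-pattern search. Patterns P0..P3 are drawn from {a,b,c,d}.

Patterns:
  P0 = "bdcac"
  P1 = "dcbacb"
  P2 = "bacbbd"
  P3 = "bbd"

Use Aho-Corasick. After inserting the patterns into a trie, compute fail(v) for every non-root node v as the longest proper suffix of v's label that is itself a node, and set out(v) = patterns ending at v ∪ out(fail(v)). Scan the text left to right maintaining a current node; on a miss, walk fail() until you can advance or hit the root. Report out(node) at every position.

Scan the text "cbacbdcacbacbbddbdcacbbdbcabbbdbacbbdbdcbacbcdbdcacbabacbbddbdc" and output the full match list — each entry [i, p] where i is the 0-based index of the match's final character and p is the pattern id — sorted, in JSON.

Build automaton:
Trie nodes:
  0='ε' goto b→1 d→6
  1='b' goto a→12 b→17 d→2
  2='bd' goto c→3
  3='bdc' goto a→4
  4='bdca' goto c→5
  5='bdcac' goto ·  ←P0
  6='d' goto c→7
  7='dc' goto b→8
  8='dcb' goto a→9
  9='dcba' goto c→10
  10='dcbac' goto b→11
  11='dcbacb' goto ·  ←P1
  12='ba' goto c→13
  13='bac' goto b→14
  14='bacb' goto b→15
  15='bacbb' goto d→16
  16='bacbbd' goto ·  ←P2
  17='bb' goto d→18
  18='bbd' goto ·  ←P3

Failure links (BFS by depth):
  n1('b'): parent n0 fail=0; on 'b' 0 → fail=0;  out ∅∪∅=∅
  n6('d'): parent n0 fail=0; on 'd' 0 → fail=0;  out ∅∪∅=∅
  n2('bd'): parent n1 fail=0; on 'd' 0 → fail=6;  out ∅∪∅=∅
  n7('dc'): parent n6 fail=0; on 'c' 0 → fail=0;  out ∅∪∅=∅
  n12('ba'): parent n1 fail=0; on 'a' 0 → fail=0;  out ∅∪∅=∅
  n17('bb'): parent n1 fail=0; on 'b' 0 → fail=1;  out ∅∪∅=∅
  n3('bdc'): parent n2 fail=6; on 'c' 6 → fail=7;  out ∅∪∅=∅
  n8('dcb'): parent n7 fail=0; on 'b' 0 → fail=1;  out ∅∪∅=∅
  n13('bac'): parent n12 fail=0; on 'c' 0 → fail=0;  out ∅∪∅=∅
  n18('bbd'): parent n17 fail=1; on 'd' 1 → fail=2;  out {3}∪∅={3}
  n4('bdca'): parent n3 fail=7; on 'a' 7→0 → fail=0;  out ∅∪∅=∅
  n9('dcba'): parent n8 fail=1; on 'a' 1 → fail=12;  out ∅∪∅=∅
  n14('bacb'): parent n13 fail=0; on 'b' 0 → fail=1;  out ∅∪∅=∅
  n5('bdcac'): parent n4 fail=0; on 'c' 0 → fail=0;  out {0}∪∅={0}
  n10('dcbac'): parent n9 fail=12; on 'c' 12 → fail=13;  out ∅∪∅=∅
  n15('bacbb'): parent n14 fail=1; on 'b' 1 → fail=17;  out ∅∪∅=∅
  n11('dcbacb'): parent n10 fail=13; on 'b' 13 → fail=14;  out {1}∪∅={1}
  n16('bacbbd'): parent n15 fail=17; on 'd' 17 → fail=18;  out {2}∪{3}={2,3}

Text stream:
i=0 'c': node 0→0
i=1 'b': node 0→1
i=2 'a': node 1→12
i=3 'c': node 12→13
i=4 'b': node 13→14
i=5 'd': node 14→2 (fail-walked)
i=6 'c': node 2→3
i=7 'a': node 3→4
i=8 'c': node 4→5  → match P0@[4:8]
i=9 'b': node 5→1 (fail-walked)
i=10 'a': node 1→12
i=11 'c': node 12→13
i=12 'b': node 13→14
i=13 'b': node 14→15
i=14 'd': node 15→16  → match P2@[9:14],P3@[12:14]
i=15 'd': node 16→6 (fail-walked)
i=16 'b': node 6→1 (fail-walked)
i=17 'd': node 1→2
i=18 'c': node 2→3
i=19 'a': node 3→4
i=20 'c': node 4→5  → match P0@[16:20]
i=21 'b': node 5→1 (fail-walked)
i=22 'b': node 1→17
i=23 'd': node 17→18  → match P3@[21:23]
i=24 'b': node 18→1 (fail-walked)
i=25 'c': node 1→0 (fail-walked)
i=26 'a': node 0→0
i=27 'b': node 0→1
i=28 'b': node 1→17
i=29 'b': node 17→17 (fail-walked)
i=30 'd': node 17→18  → match P3@[28:30]
i=31 'b': node 18→1 (fail-walked)
i=32 'a': node 1→12
i=33 'c': node 12→13
i=34 'b': node 13→14
i=35 'b': node 14→15
i=36 'd': node 15→16  → match P2@[31:36],P3@[34:36]
i=37 'b': node 16→1 (fail-walked)
i=38 'd': node 1→2
i=39 'c': node 2→3
i=40 'b': node 3→8 (fail-walked)
i=41 'a': node 8→9
i=42 'c': node 9→10
i=43 'b': node 10→11  → match P1@[38:43]
i=44 'c': node 11→0 (fail-walked)
i=45 'd': node 0→6
i=46 'b': node 6→1 (fail-walked)
i=47 'd': node 1→2
i=48 'c': node 2→3
i=49 'a': node 3→4
i=50 'c': node 4→5  → match P0@[46:50]
i=51 'b': node 5→1 (fail-walked)
i=52 'a': node 1→12
i=53 'b': node 12→1 (fail-walked)
i=54 'a': node 1→12
i=55 'c': node 12→13
i=56 'b': node 13→14
i=57 'b': node 14→15
i=58 'd': node 15→16  → match P2@[53:58],P3@[56:58]
i=59 'd': node 16→6 (fail-walked)
i=60 'b': node 6→1 (fail-walked)
i=61 'd': node 1→2
i=62 'c': node 2→3

Result: [[8,0],[14,2],[14,3],[20,0],[23,3],[30,3],[36,2],[36,3],[43,1],[50,0],[58,2],[58,3]]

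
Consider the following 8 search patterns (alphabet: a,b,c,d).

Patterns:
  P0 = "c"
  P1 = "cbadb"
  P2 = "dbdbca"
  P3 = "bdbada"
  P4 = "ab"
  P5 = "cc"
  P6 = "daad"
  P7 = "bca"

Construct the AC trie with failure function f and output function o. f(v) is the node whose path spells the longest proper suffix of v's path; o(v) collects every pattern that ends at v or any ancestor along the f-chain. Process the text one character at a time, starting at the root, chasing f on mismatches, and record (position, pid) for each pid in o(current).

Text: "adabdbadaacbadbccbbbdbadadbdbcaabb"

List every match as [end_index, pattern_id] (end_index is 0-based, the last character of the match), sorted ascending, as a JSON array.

Construct AC machine:
Trie (insert patterns):
  0='ε' goto a→18 b→12 c→1 d→6
  1='c' goto b→2 c→20  ←P0
  2='cb' goto a→3
  3='cba' goto d→4
  4='cbad' goto b→5
  5='cbadb' goto ·  ←P1
  6='d' goto a→21 b→7
  7='db' goto d→8
  8='dbd' goto b→9
  9='dbdb' goto c→10
  10='dbdbc' goto a→11
  11='dbdbca' goto ·  ←P2
  12='b' goto c→24 d→13
  13='bd' goto b→14
  14='bdb' goto a→15
  15='bdba' goto d→16
  16='bdbad' goto a→17
  17='bdbada' goto ·  ←P3
  18='a' goto b→19
  19='ab' goto ·  ←P4
  20='cc' goto ·  ←P5
  21='da' goto a→22
  22='daa' goto d→23
  23='daad' goto ·  ←P6
  24='bc' goto a→25
  25='bca' goto ·  ←P7

Failure links (BFS by depth):
  fail(1) 'c': from fail(0)=0 chase 'c': 0 ⇒ 0;  out={0}∪out(0)={0}
  fail(6) 'd': from fail(0)=0 chase 'd': 0 ⇒ 0;  out=∅∪out(0)=∅
  fail(12) 'b': from fail(0)=0 chase 'b': 0 ⇒ 0;  out=∅∪out(0)=∅
  fail(18) 'a': from fail(0)=0 chase 'a': 0 ⇒ 0;  out=∅∪out(0)=∅
  fail(2) 'cb': from fail(1)=0 chase 'b': 0 ⇒ 12;  out=∅∪out(12)=∅
  fail(7) 'db': from fail(6)=0 chase 'b': 0 ⇒ 12;  out=∅∪out(12)=∅
  fail(13) 'bd': from fail(12)=0 chase 'd': 0 ⇒ 6;  out=∅∪out(6)=∅
  fail(19) 'ab': from fail(18)=0 chase 'b': 0 ⇒ 12;  out={4}∪out(12)={4}
  fail(20) 'cc': from fail(1)=0 chase 'c': 0 ⇒ 1;  out={5}∪out(1)={0,5}
  fail(21) 'da': from fail(6)=0 chase 'a': 0 ⇒ 18;  out=∅∪out(18)=∅
  fail(24) 'bc': from fail(12)=0 chase 'c': 0 ⇒ 1;  out=∅∪out(1)={0}
  fail(3) 'cba': from fail(2)=12 chase 'a': 12→0 ⇒ 18;  out=∅∪out(18)=∅
  fail(8) 'dbd': from fail(7)=12 chase 'd': 12 ⇒ 13;  out=∅∪out(13)=∅
  fail(14) 'bdb': from fail(13)=6 chase 'b': 6 ⇒ 7;  out=∅∪out(7)=∅
  fail(22) 'daa': from fail(21)=18 chase 'a': 18→0 ⇒ 18;  out=∅∪out(18)=∅
  fail(25) 'bca': from fail(24)=1 chase 'a': 1→0 ⇒ 18;  out={7}∪out(18)={7}
  fail(4) 'cbad': from fail(3)=18 chase 'd': 18→0 ⇒ 6;  out=∅∪out(6)=∅
  fail(9) 'dbdb': from fail(8)=13 chase 'b': 13 ⇒ 14;  out=∅∪out(14)=∅
  fail(15) 'bdba': from fail(14)=7 chase 'a': 7→12→0 ⇒ 18;  out=∅∪out(18)=∅
  fail(23) 'daad': from fail(22)=18 chase 'd': 18→0 ⇒ 6;  out={6}∪out(6)={6}
  fail(5) 'cbadb': from fail(4)=6 chase 'b': 6 ⇒ 7;  out={1}∪out(7)={1}
  fail(10) 'dbdbc': from fail(9)=14 chase 'c': 14→7→12 ⇒ 24;  out=∅∪out(24)={0}
  fail(16) 'bdbad': from fail(15)=18 chase 'd': 18→0 ⇒ 6;  out=∅∪out(6)=∅
  fail(11) 'dbdbca': from fail(10)=24 chase 'a': 24 ⇒ 25;  out={2}∪out(25)={2,7}
  fail(17) 'bdbada': from fail(16)=6 chase 'a': 6 ⇒ 21;  out={3}∪out(21)={3}

Scan:
i=0 'a': node 0→18
i=1 'd': node 18→6 ·f
i=2 'a': node 6→21
i=3 'b': node 21→19 ·f  → match P4@[2:3]
i=4 'd': node 19→13 ·f
i=5 'b': node 13→14
i=6 'a': node 14→15
i=7 'd': node 15→16
i=8 'a': node 16→17  → match P3@[3:8]
i=9 'a': node 17→22 ·f
i=10 'c': node 22→1 ·f  → match P0@[10:10]
i=11 'b': node 1→2
i=12 'a': node 2→3
i=13 'd': node 3→4
i=14 'b': node 4→5  → match P1@[10:14]
i=15 'c': node 5→24 ·f  → match P0@[15:15]
i=16 'c': node 24→20 ·f  → match P0@[16:16],P5@[15:16]
i=17 'b': node 20→2 ·f
i=18 'b': node 2→12 ·f
i=19 'b': node 12→12 ·f
i=20 'd': node 12→13
i=21 'b': node 13→14
i=22 'a': node 14→15
i=23 'd': node 15→16
i=24 'a': node 16→17  → match P3@[19:24]
i=25 'd': node 17→6 ·f
i=26 'b': node 6→7
i=27 'd': node 7→8
i=28 'b': node 8→9
i=29 'c': node 9→10  → match P0@[29:29]
i=30 'a': node 10→11  → match P2@[25:30],P7@[28:30]
i=31 'a': node 11→18 ·f
i=32 'b': node 18→19  → match P4@[31:32]
i=33 'b': node 19→12 ·f

Result: [[3,4],[8,3],[10,0],[14,1],[15,0],[16,0],[16,5],[24,3],[29,0],[30,2],[30,7],[32,4]]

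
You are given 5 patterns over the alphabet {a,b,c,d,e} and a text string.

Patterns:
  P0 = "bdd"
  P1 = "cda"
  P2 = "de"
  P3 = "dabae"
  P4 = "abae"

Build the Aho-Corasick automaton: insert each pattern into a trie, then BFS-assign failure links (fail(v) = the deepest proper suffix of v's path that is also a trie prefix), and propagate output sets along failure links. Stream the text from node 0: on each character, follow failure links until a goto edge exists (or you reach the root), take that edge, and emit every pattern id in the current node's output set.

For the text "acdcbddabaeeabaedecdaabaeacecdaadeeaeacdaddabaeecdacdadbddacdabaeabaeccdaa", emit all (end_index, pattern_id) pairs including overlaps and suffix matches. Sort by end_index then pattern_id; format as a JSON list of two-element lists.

Build:
Trie (insert patterns):
  n0 'ε': a→13 b→1 c→4 d→7
  n1 'b': d→2
  n2 'bd': d→3
  n3 'bdd': ·  [P0 ends]
  n4 'c': d→5
  n5 'cd': a→6
  n6 'cda': ·  [P1 ends]
  n7 'd': a→9 e→8
  n8 'de': ·  [P2 ends]
  n9 'da': b→10
  n10 'dab': a→11
  n11 'daba': e→12
  n12 'dabae': ·  [P3 ends]
  n13 'a': b→14
  n14 'ab': a→15
  n15 'aba': e→16
  n16 'abae': ·  [P4 ends]

Failure links (BFS by depth):
  n1('b'): parent n0 fail=0; on 'b' 0 → fail=0;  out ∅∪∅=∅
  n4('c'): parent n0 fail=0; on 'c' 0 → fail=0;  out ∅∪∅=∅
  n7('d'): parent n0 fail=0; on 'd' 0 → fail=0;  out ∅∪∅=∅
  n13('a'): parent n0 fail=0; on 'a' 0 → fail=0;  out ∅∪∅=∅
  n2('bd'): parent n1 fail=0; on 'd' 0 → fail=7;  out ∅∪∅=∅
  n5('cd'): parent n4 fail=0; on 'd' 0 → fail=7;  out ∅∪∅=∅
  n8('de'): parent n7 fail=0; on 'e' 0 → fail=0;  out {2}∪∅={2}
  n9('da'): parent n7 fail=0; on 'a' 0 → fail=13;  out ∅∪∅=∅
  n14('ab'): parent n13 fail=0; on 'b' 0 → fail=1;  out ∅∪∅=∅
  n3('bdd'): parent n2 fail=7; on 'd' 7→0 → fail=7;  out {0}∪∅={0}
  n6('cda'): parent n5 fail=7; on 'a' 7 → fail=9;  out {1}∪∅={1}
  n10('dab'): parent n9 fail=13; on 'b' 13 → fail=14;  out ∅∪∅=∅
  n15('aba'): parent n14 fail=1; on 'a' 1→0 → fail=13;  out ∅∪∅=∅
  n11('daba'): parent n10 fail=14; on 'a' 14 → fail=15;  out ∅∪∅=∅
  n16('abae'): parent n15 fail=13; on 'e' 13→0 → fail=0;  out {4}∪∅={4}
  n12('dabae'): parent n11 fail=15; on 'e' 15 → fail=16;  out {3}∪{4}={3,4}

Run:
i=0 'a': node 0→13
i=1 'c': node 13→4 (via fail)
i=2 'd': node 4→5
i=3 'c': node 5→4 (via fail)
i=4 'b': node 4→1 (via fail)
i=5 'd': node 1→2
i=6 'd': node 2→3  emit P0@[4:6]
i=7 'a': node 3→9 (via fail)
i=8 'b': node 9→10
i=9 'a': node 10→11
i=10 'e': node 11→12  emit P3@[6:10],P4@[7:10]
i=11 'e': node 12→0 (via fail)
i=12 'a': node 0→13
i=13 'b': node 13→14
i=14 'a': node 14→15
i=15 'e': node 15→16  emit P4@[12:15]
i=16 'd': node 16→7 (via fail)
i=17 'e': node 7→8  emit P2@[16:17]
i=18 'c': node 8→4 (via fail)
i=19 'd': node 4→5
i=20 'a': node 5→6  emit P1@[18:20]
i=21 'a': node 6→13 (via fail)
i=22 'b': node 13→14
i=23 'a': node 14→15
i=24 'e': node 15→16  emit P4@[21:24]
i=25 'a': node 16→13 (via fail)
i=26 'c': node 13→4 (via fail)
i=27 'e': node 4→0 (via fail)
i=28 'c': node 0→4
i=29 'd': node 4→5
i=30 'a': node 5→6  emit P1@[28:30]
i=31 'a': node 6→13 (via fail)
i=32 'd': node 13→7 (via fail)
i=33 'e': node 7→8  emit P2@[32:33]
i=34 'e': node 8→0 (via fail)
i=35 'a': node 0→13
i=36 'e': node 13→0 (via fail)
i=37 'a': node 0→13
i=38 'c': node 13→4 (via fail)
i=39 'd': node 4→5
i=40 'a': node 5→6  emit P1@[38:40]
i=41 'd': node 6→7 (via fail)
i=42 'd': node 7→7 (via fail)
i=43 'a': node 7→9
i=44 'b': node 9→10
i=45 'a': node 10→11
i=46 'e': node 11→12  emit P3@[42:46],P4@[43:46]
i=47 'e': node 12→0 (via fail)
i=48 'c': node 0→4
i=49 'd': node 4→5
i=50 'a': node 5→6  emit P1@[48:50]
i=51 'c': node 6→4 (via fail)
i=52 'd': node 4→5
i=53 'a': node 5→6  emit P1@[51:53]
i=54 'd': node 6→7 (via fail)
i=55 'b': node 7→1 (via fail)
i=56 'd': node 1→2
i=57 'd': node 2→3  emit P0@[55:57]
i=58 'a': node 3→9 (via fail)
i=59 'c': node 9→4 (via fail)
i=60 'd': node 4→5
i=61 'a': node 5→6  emit P1@[59:61]
i=62 'b': node 6→10 (via fail)
i=63 'a': node 10→11
i=64 'e': node 11→12  emit P3@[60:64],P4@[61:64]
i=65 'a': node 12→13 (via fail)
i=66 'b': node 13→14
i=67 'a': node 14→15
i=68 'e': node 15→16  emit P4@[65:68]
i=69 'c': node 16→4 (via fail)
i=70 'c': node 4→4 (via fail)
i=71 'd': node 4→5
i=72 'a': node 5→6  emit P1@[70:72]
i=73 'a': node 6→13 (via fail)

Result: [[6,0],[10,3],[10,4],[15,4],[17,2],[20,1],[24,4],[30,1],[33,2],[40,1],[46,3],[46,4],[50,1],[53,1],[57,0],[61,1],[64,3],[64,4],[68,4],[72,1]]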